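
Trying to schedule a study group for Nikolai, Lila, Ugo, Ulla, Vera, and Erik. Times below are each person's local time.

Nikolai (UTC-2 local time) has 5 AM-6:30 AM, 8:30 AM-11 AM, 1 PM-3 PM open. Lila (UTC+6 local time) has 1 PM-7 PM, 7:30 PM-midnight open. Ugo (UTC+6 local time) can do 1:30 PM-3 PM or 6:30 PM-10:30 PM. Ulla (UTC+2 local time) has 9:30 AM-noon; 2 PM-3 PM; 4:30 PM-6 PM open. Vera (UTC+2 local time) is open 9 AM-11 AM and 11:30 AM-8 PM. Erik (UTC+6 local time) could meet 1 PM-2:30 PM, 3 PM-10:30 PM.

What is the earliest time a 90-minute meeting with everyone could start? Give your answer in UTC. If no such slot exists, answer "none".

Nikolai in UTC: 07:00-08:30, 10:30-13:00, 15:00-17:00 (add 2h to convert from UTC-2).
Lila in UTC: 07:00-13:00, 13:30-18:00 (subtract 6h to convert from UTC+6).
Ugo in UTC: 07:30-09:00, 12:30-16:30 (subtract 6h to convert from UTC+6).
Ulla in UTC: 07:30-10:00, 12:00-13:00, 14:30-16:00 (subtract 2h to convert from UTC+2).
Vera in UTC: 07:00-09:00, 09:30-18:00 (subtract 2h to convert from UTC+2).
Erik in UTC: 07:00-08:30, 09:00-16:30 (subtract 6h to convert from UTC+6).
Nikolai ∩ Lila: 07:00-08:30, 10:30-13:00, 15:00-17:00.
Nikolai ∩ Lila ∩ Ugo: 07:30-08:30, 12:30-13:00, 15:00-16:30.
Nikolai ∩ Lila ∩ Ugo ∩ Ulla: 07:30-08:30, 12:30-13:00, 15:00-16:00.
Nikolai ∩ Lila ∩ Ugo ∩ Ulla ∩ Vera: 07:30-08:30, 12:30-13:00, 15:00-16:00.
Nikolai ∩ Lila ∩ Ugo ∩ Ulla ∩ Vera ∩ Erik: 07:30-08:30, 12:30-13:00, 15:00-16:00.
Those are the intersection windows.
No common window is at least 90 minutes long.

none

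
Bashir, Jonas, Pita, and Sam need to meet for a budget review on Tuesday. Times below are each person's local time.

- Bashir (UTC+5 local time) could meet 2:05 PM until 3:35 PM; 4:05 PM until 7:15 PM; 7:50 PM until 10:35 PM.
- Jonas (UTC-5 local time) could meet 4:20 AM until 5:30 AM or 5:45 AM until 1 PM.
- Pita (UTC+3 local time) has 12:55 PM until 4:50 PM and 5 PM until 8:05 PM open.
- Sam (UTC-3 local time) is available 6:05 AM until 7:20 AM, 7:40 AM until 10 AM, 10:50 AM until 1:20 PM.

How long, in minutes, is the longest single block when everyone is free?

115

Bashir in UTC: 09:05-10:35, 11:05-14:15, 14:50-17:35 (subtract 5h to convert from UTC+5).
Jonas in UTC: 09:20-10:30, 10:45-18:00 (add 5h to convert from UTC-5).
Pita in UTC: 09:55-13:50, 14:00-17:05 (subtract 3h to convert from UTC+3).
Sam in UTC: 09:05-10:20, 10:40-13:00, 13:50-16:20 (add 3h to convert from UTC-3).
Bashir ∩ Jonas: 09:20-10:30, 11:05-14:15, 14:50-17:35.
Bashir ∩ Jonas ∩ Pita: 09:55-10:30, 11:05-13:50, 14:00-14:15, 14:50-17:05.
Bashir ∩ Jonas ∩ Pita ∩ Sam: 09:55-10:20, 11:05-13:00, 14:00-14:15, 14:50-16:20.
The longest is 11:05-13:00 at 115 minutes.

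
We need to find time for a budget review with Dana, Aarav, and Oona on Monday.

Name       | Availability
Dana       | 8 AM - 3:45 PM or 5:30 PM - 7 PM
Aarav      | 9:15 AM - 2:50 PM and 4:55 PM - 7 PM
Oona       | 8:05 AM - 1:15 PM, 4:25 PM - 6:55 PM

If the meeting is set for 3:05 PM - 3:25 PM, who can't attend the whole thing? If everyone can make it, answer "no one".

Dana: free for 15:05-15:25. Aarav: not fully free for 15:05-15:25. Oona: not fully free for 15:05-15:25.

Aarav, Oona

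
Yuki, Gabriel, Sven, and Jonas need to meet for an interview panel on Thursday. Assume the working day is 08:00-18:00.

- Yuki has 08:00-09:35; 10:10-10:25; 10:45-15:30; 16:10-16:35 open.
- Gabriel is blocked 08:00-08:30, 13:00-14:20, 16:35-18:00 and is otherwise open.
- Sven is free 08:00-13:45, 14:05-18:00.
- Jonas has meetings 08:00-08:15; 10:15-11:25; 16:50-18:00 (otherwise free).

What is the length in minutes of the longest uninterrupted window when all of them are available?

Yuki free: 08:00-09:35, 10:10-10:25, 10:45-15:30, 16:10-16:35.
Gabriel free: 08:30-13:00, 14:20-16:35 (invert busy blocks within the working day).
Sven free: 08:00-13:45, 14:05-18:00.
Jonas free: 08:15-10:15, 11:25-16:50 (invert busy blocks within the working day).
Yuki ∩ Gabriel: 08:30-09:35, 10:10-10:25, 10:45-13:00, 14:20-15:30, 16:10-16:35.
Yuki ∩ Gabriel ∩ Sven: 08:30-09:35, 10:10-10:25, 10:45-13:00, 14:20-15:30, 16:10-16:35.
Yuki ∩ Gabriel ∩ Sven ∩ Jonas: 08:30-09:35, 10:10-10:15, 11:25-13:00, 14:20-15:30, 16:10-16:35.
The longest is 11:25-13:00 at 95 minutes.

95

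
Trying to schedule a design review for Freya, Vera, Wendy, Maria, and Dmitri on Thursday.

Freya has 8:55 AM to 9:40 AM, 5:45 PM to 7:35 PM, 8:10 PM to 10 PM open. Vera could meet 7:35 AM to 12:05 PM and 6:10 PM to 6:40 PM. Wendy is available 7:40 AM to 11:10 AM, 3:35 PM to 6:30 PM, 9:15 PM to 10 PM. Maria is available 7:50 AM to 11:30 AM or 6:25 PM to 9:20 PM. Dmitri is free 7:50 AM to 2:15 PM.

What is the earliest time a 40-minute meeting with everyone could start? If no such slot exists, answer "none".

08:55

Freya ∩ Vera: 08:55-09:40, 18:10-18:40.
Freya ∩ Vera ∩ Wendy: 08:55-09:40, 18:10-18:30.
Freya ∩ Vera ∩ Wendy ∩ Maria: 08:55-09:40, 18:25-18:30.
Freya ∩ Vera ∩ Wendy ∩ Maria ∩ Dmitri: 08:55-09:40.
The first common window of at least 40 minutes is 08:55-09:40, so the earliest start is 08:55.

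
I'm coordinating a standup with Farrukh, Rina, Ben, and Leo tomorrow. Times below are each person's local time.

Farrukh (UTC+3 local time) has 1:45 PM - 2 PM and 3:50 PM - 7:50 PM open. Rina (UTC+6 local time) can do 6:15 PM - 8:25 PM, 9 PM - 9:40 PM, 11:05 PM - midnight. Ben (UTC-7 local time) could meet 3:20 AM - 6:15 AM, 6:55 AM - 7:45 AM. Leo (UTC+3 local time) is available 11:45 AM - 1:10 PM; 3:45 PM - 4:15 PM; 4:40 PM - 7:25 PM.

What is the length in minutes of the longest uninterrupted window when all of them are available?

Farrukh in UTC: 10:45-11:00, 12:50-16:50 (subtract 3h to convert from UTC+3).
Rina in UTC: 12:15-14:25, 15:00-15:40, 17:05-18:00 (subtract 6h to convert from UTC+6).
Ben in UTC: 10:20-13:15, 13:55-14:45 (add 7h to convert from UTC-7).
Leo in UTC: 08:45-10:10, 12:45-13:15, 13:40-16:25 (subtract 3h to convert from UTC+3).
Farrukh ∩ Rina: 12:50-14:25, 15:00-15:40.
Farrukh ∩ Rina ∩ Ben: 12:50-13:15, 13:55-14:25.
Farrukh ∩ Rina ∩ Ben ∩ Leo: 12:50-13:15, 13:55-14:25.
The longest is 13:55-14:25 at 30 minutes.

30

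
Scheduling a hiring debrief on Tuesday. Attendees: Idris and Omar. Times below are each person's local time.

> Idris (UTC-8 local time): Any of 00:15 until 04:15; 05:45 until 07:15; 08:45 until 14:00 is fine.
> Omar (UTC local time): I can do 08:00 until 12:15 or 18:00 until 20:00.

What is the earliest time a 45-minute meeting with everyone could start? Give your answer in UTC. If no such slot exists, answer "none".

08:15

Idris in UTC: 08:15-12:15, 13:45-15:15, 16:45-22:00 (add 8h to convert from UTC-8).
Omar in UTC: 08:00-12:15, 18:00-20:00.
Idris ∩ Omar: 08:15-12:15, 18:00-20:00.
The first common window of at least 45 minutes is 08:15-12:15, so the earliest start is 08:15.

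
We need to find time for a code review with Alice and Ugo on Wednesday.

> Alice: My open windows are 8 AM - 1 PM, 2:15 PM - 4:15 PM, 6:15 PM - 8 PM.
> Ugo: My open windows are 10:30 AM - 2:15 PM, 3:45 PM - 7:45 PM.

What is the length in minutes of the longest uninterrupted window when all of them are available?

150

Alice ∩ Ugo: 10:30-13:00, 15:45-16:15, 18:15-19:45.
The longest is 10:30-13:00 at 150 minutes.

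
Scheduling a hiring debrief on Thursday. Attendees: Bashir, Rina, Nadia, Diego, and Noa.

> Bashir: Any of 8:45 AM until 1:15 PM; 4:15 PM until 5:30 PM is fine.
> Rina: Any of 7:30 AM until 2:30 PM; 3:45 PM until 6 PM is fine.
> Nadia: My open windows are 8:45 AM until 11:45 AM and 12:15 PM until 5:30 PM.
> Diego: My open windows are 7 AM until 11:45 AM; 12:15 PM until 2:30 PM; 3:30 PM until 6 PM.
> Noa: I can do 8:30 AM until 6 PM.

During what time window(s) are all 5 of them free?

08:45-11:45, 12:15-13:15, 16:15-17:30

Bashir ∩ Rina: 08:45-13:15, 16:15-17:30.
Bashir ∩ Rina ∩ Nadia: 08:45-11:45, 12:15-13:15, 16:15-17:30.
Bashir ∩ Rina ∩ Nadia ∩ Diego: 08:45-11:45, 12:15-13:15, 16:15-17:30.
Bashir ∩ Rina ∩ Nadia ∩ Diego ∩ Noa: 08:45-11:45, 12:15-13:15, 16:15-17:30.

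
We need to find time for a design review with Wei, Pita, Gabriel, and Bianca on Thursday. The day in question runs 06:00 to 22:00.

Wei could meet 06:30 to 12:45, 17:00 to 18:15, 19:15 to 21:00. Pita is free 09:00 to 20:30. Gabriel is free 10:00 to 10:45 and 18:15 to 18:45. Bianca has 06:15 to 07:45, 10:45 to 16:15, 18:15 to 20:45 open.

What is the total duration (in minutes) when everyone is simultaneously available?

Wei ∩ Pita: 09:00-12:45, 17:00-18:15, 19:15-20:30.
Wei ∩ Pita ∩ Gabriel: 10:00-10:45.
Wei ∩ Pita ∩ Gabriel ∩ Bianca: ∅.
There is no time when everyone is free.
There is no common window, so the total is 0 minutes.

0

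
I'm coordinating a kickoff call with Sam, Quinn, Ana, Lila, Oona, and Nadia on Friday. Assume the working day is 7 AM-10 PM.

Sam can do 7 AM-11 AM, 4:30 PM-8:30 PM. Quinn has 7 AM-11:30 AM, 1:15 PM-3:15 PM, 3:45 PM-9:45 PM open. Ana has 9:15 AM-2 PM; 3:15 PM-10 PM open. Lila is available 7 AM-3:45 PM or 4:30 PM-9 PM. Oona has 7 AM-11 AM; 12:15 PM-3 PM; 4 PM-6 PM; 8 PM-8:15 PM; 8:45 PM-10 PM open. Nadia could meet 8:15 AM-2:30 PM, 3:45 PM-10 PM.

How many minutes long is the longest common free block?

105

Sam ∩ Quinn: 07:00-11:00, 16:30-20:30.
Sam ∩ Quinn ∩ Ana: 09:15-11:00, 16:30-20:30.
Sam ∩ Quinn ∩ Ana ∩ Lila: 09:15-11:00, 16:30-20:30.
Sam ∩ Quinn ∩ Ana ∩ Lila ∩ Oona: 09:15-11:00, 16:30-18:00, 20:00-20:15.
Sam ∩ Quinn ∩ Ana ∩ Lila ∩ Oona ∩ Nadia: 09:15-11:00, 16:30-18:00, 20:00-20:15.
The longest is 09:15-11:00 at 105 minutes.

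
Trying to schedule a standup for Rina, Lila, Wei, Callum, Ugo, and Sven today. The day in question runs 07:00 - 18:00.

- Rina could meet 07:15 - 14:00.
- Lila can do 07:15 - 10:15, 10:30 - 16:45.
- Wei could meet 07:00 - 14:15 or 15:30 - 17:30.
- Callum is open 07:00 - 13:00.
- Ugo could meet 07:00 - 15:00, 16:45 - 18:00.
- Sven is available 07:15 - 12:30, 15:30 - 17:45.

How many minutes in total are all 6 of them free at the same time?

300

Rina ∩ Lila: 07:15-10:15, 10:30-14:00.
Rina ∩ Lila ∩ Wei: 07:15-10:15, 10:30-14:00.
Rina ∩ Lila ∩ Wei ∩ Callum: 07:15-10:15, 10:30-13:00.
Rina ∩ Lila ∩ Wei ∩ Callum ∩ Ugo: 07:15-10:15, 10:30-13:00.
Rina ∩ Lila ∩ Wei ∩ Callum ∩ Ugo ∩ Sven: 07:15-10:15, 10:30-12:30.
Those are the intersection windows.
Summing the common windows: 180 + 120 = 300 minutes.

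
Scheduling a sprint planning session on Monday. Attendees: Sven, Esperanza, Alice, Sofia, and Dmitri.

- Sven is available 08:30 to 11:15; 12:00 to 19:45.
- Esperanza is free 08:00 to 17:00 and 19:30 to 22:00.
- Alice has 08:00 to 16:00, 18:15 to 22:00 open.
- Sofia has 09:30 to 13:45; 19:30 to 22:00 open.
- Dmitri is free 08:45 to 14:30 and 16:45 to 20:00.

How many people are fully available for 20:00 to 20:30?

3

Esperanza, Alice, and Sofia can make the full 20:00-20:30 slot — that's 3.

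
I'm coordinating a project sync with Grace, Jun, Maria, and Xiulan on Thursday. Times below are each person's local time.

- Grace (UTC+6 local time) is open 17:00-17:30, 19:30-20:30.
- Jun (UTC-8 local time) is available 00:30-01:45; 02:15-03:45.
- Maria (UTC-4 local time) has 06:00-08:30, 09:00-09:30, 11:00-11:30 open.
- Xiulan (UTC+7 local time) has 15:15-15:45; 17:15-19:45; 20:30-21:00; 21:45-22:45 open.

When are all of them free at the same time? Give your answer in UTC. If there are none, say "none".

Grace in UTC: 11:00-11:30, 13:30-14:30 (subtract 6h to convert from UTC+6).
Jun in UTC: 08:30-09:45, 10:15-11:45 (add 8h to convert from UTC-8).
Maria in UTC: 10:00-12:30, 13:00-13:30, 15:00-15:30 (add 4h to convert from UTC-4).
Xiulan in UTC: 08:15-08:45, 10:15-12:45, 13:30-14:00, 14:45-15:45 (subtract 7h to convert from UTC+7).
Grace ∩ Jun: 11:00-11:30.
Grace ∩ Jun ∩ Maria: 11:00-11:30.
Grace ∩ Jun ∩ Maria ∩ Xiulan: 11:00-11:30.

11:00-11:30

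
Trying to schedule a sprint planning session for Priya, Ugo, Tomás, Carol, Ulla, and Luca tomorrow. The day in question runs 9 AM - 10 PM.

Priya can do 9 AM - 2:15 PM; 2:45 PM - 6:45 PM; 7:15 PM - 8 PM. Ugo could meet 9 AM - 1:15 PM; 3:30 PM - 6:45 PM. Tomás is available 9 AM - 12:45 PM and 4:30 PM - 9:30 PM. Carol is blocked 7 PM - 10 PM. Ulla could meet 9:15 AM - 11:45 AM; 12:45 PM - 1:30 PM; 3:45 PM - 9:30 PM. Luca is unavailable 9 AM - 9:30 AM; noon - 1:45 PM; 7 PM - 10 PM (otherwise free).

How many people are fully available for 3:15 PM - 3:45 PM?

Priya free: 09:00-14:15, 14:45-18:45, 19:15-20:00.
Ugo free: 09:00-13:15, 15:30-18:45.
Tomás free: 09:00-12:45, 16:30-21:30.
Carol free: 09:00-19:00 (invert busy blocks within the working day).
Ulla free: 09:15-11:45, 12:45-13:30, 15:45-21:30.
Luca free: 09:30-12:00, 13:45-19:00 (invert busy blocks within the working day).
Priya, Carol, and Luca can make the full 15:15-15:45 slot — that's 3.

3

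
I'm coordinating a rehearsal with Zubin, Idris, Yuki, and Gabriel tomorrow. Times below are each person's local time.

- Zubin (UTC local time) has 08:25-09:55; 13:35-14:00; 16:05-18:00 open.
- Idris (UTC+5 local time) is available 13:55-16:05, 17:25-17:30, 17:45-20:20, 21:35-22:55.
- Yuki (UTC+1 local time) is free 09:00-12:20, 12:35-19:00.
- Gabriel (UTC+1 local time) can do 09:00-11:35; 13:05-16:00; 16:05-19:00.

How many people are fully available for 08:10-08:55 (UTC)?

2

Zubin in UTC: 08:25-09:55, 13:35-14:00, 16:05-18:00.
Idris in UTC: 08:55-11:05, 12:25-12:30, 12:45-15:20, 16:35-17:55 (subtract 5h to convert from UTC+5).
Yuki in UTC: 08:00-11:20, 11:35-18:00 (subtract 1h to convert from UTC+1).
Gabriel in UTC: 08:00-10:35, 12:05-15:00, 15:05-18:00 (subtract 1h to convert from UTC+1).
Yuki and Gabriel can make the full 08:10-08:55 slot — that's 2.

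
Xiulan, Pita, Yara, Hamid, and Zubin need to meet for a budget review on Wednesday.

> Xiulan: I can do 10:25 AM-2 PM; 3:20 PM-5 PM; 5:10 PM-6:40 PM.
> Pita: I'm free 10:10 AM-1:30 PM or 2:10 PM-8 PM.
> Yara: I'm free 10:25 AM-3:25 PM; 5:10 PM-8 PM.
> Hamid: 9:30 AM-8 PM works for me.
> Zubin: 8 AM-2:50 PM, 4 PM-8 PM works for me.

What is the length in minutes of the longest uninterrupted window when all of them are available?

185

Xiulan ∩ Pita: 10:25-13:30, 15:20-17:00, 17:10-18:40.
Xiulan ∩ Pita ∩ Yara: 10:25-13:30, 15:20-15:25, 17:10-18:40.
Xiulan ∩ Pita ∩ Yara ∩ Hamid: 10:25-13:30, 15:20-15:25, 17:10-18:40.
Xiulan ∩ Pita ∩ Yara ∩ Hamid ∩ Zubin: 10:25-13:30, 17:10-18:40.
So the common availability across everyone is 10:25-13:30, 17:10-18:40.
The longest is 10:25-13:30 at 185 minutes.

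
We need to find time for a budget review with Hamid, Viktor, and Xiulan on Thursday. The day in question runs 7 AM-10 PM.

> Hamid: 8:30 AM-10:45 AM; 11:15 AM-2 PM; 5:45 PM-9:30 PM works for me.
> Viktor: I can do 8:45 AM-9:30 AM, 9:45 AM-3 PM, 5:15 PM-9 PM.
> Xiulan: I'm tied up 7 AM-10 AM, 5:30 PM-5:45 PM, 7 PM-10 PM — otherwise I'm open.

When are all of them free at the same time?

10:00-10:45, 11:15-14:00, 17:45-19:00

Hamid free: 08:30-10:45, 11:15-14:00, 17:45-21:30.
Viktor free: 08:45-09:30, 09:45-15:00, 17:15-21:00.
Xiulan free: 10:00-17:30, 17:45-19:00 (invert busy blocks within the working day).
Hamid ∩ Viktor: 08:45-09:30, 09:45-10:45, 11:15-14:00, 17:45-21:00.
Hamid ∩ Viktor ∩ Xiulan: 10:00-10:45, 11:15-14:00, 17:45-19:00.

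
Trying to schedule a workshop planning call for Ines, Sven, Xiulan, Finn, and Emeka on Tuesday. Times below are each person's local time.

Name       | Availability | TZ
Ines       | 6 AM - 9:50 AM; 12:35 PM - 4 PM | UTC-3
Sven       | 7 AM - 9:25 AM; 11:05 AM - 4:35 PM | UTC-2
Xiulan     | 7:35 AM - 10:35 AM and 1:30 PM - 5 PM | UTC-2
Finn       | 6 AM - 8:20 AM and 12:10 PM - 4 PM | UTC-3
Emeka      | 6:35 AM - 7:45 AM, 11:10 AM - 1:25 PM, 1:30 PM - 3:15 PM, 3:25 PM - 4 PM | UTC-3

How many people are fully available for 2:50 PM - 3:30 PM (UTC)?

Ines in UTC: 09:00-12:50, 15:35-19:00 (add 3h to convert from UTC-3).
Sven in UTC: 09:00-11:25, 13:05-18:35 (add 2h to convert from UTC-2).
Xiulan in UTC: 09:35-12:35, 15:30-19:00 (add 2h to convert from UTC-2).
Finn in UTC: 09:00-11:20, 15:10-19:00 (add 3h to convert from UTC-3).
Emeka in UTC: 09:35-10:45, 14:10-16:25, 16:30-18:15, 18:25-19:00 (add 3h to convert from UTC-3).
Sven and Emeka can make the full 14:50-15:30 slot — that's 2.

2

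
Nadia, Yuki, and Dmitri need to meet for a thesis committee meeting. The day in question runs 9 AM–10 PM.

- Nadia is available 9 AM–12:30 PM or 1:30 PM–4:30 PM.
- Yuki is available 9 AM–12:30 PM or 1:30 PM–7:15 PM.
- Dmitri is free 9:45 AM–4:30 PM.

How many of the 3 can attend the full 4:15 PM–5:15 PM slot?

1

Yuki can make the full 16:15-17:15 slot — that's 1.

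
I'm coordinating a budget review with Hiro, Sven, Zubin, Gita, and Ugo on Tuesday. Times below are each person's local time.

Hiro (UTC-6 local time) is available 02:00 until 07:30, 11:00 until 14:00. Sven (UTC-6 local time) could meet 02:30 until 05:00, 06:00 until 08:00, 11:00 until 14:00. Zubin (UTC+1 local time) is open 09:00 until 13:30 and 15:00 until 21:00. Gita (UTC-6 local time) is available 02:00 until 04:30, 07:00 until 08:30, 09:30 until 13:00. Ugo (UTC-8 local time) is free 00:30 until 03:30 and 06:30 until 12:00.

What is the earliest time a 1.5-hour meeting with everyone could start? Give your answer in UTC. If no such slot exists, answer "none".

08:30

Hiro in UTC: 08:00-13:30, 17:00-20:00 (add 6h to convert from UTC-6).
Sven in UTC: 08:30-11:00, 12:00-14:00, 17:00-20:00 (add 6h to convert from UTC-6).
Zubin in UTC: 08:00-12:30, 14:00-20:00 (subtract 1h to convert from UTC+1).
Gita in UTC: 08:00-10:30, 13:00-14:30, 15:30-19:00 (add 6h to convert from UTC-6).
Ugo in UTC: 08:30-11:30, 14:30-20:00 (add 8h to convert from UTC-8).
Hiro ∩ Sven: 08:30-11:00, 12:00-13:30, 17:00-20:00.
Hiro ∩ Sven ∩ Zubin: 08:30-11:00, 12:00-12:30, 17:00-20:00.
Hiro ∩ Sven ∩ Zubin ∩ Gita: 08:30-10:30, 17:00-19:00.
Hiro ∩ Sven ∩ Zubin ∩ Gita ∩ Ugo: 08:30-10:30, 17:00-19:00.
The first common window of at least 90 minutes is 08:30-10:30, so the earliest start is 08:30.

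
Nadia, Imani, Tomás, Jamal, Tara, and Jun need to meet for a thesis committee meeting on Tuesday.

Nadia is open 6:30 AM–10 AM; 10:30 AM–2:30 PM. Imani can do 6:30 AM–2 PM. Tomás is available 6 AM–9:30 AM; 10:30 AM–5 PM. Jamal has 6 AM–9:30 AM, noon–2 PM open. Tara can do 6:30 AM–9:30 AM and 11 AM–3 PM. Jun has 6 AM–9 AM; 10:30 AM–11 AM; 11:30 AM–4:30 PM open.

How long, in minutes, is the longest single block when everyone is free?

150

Nadia ∩ Imani: 06:30-10:00, 10:30-14:00.
Nadia ∩ Imani ∩ Tomás: 06:30-09:30, 10:30-14:00.
Nadia ∩ Imani ∩ Tomás ∩ Jamal: 06:30-09:30, 12:00-14:00.
Nadia ∩ Imani ∩ Tomás ∩ Jamal ∩ Tara: 06:30-09:30, 12:00-14:00.
Nadia ∩ Imani ∩ Tomás ∩ Jamal ∩ Tara ∩ Jun: 06:30-09:00, 12:00-14:00.
Those are the intersection windows.
The longest is 06:30-09:00 at 150 minutes.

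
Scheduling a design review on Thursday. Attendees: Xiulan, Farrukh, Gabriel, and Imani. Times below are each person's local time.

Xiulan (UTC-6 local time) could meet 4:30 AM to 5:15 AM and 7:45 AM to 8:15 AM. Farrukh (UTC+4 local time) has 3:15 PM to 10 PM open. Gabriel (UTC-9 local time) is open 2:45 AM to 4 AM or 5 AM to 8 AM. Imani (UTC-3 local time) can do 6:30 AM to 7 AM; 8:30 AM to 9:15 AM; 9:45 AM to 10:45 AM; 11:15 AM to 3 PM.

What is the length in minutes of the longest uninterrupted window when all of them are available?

0

Xiulan in UTC: 10:30-11:15, 13:45-14:15 (add 6h to convert from UTC-6).
Farrukh in UTC: 11:15-18:00 (subtract 4h to convert from UTC+4).
Gabriel in UTC: 11:45-13:00, 14:00-17:00 (add 9h to convert from UTC-9).
Imani in UTC: 09:30-10:00, 11:30-12:15, 12:45-13:45, 14:15-18:00 (add 3h to convert from UTC-3).
Xiulan ∩ Farrukh: 13:45-14:15.
Xiulan ∩ Farrukh ∩ Gabriel: 14:00-14:15.
Xiulan ∩ Farrukh ∩ Gabriel ∩ Imani: ∅.
There is no time when everyone is free.
No common window exists, so the longest block is 0 minutes.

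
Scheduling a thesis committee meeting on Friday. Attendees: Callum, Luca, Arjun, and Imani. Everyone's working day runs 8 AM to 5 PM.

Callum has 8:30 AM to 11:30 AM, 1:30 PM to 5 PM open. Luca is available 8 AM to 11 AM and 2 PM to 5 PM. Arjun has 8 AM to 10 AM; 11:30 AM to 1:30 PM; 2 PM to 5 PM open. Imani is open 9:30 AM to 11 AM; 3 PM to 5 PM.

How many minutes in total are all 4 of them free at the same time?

150

Callum ∩ Luca: 08:30-11:00, 14:00-17:00.
Callum ∩ Luca ∩ Arjun: 08:30-10:00, 14:00-17:00.
Callum ∩ Luca ∩ Arjun ∩ Imani: 09:30-10:00, 15:00-17:00.
Summing the common windows: 30 + 120 = 150 minutes.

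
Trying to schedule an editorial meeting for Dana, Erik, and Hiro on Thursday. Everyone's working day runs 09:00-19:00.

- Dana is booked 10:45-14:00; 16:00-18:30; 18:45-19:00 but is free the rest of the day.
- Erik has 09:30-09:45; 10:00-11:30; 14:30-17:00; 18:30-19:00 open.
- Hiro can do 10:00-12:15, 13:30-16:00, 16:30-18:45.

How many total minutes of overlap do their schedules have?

Dana free: 09:00-10:45, 14:00-16:00, 18:30-18:45 (invert busy blocks within the working day).
Erik free: 09:30-09:45, 10:00-11:30, 14:30-17:00, 18:30-19:00.
Hiro free: 10:00-12:15, 13:30-16:00, 16:30-18:45.
Dana ∩ Erik: 09:30-09:45, 10:00-10:45, 14:30-16:00, 18:30-18:45.
Dana ∩ Erik ∩ Hiro: 10:00-10:45, 14:30-16:00, 18:30-18:45.
Summing the common windows: 45 + 90 + 15 = 150 minutes.

150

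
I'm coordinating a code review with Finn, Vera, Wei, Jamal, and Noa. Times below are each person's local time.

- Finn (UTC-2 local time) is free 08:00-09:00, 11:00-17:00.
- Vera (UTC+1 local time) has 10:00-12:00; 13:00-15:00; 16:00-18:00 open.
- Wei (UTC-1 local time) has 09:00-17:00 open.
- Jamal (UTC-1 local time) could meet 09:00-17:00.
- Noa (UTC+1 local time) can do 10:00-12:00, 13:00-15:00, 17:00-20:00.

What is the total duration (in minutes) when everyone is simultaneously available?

180

Finn in UTC: 10:00-11:00, 13:00-19:00 (add 2h to convert from UTC-2).
Vera in UTC: 09:00-11:00, 12:00-14:00, 15:00-17:00 (subtract 1h to convert from UTC+1).
Wei in UTC: 10:00-18:00 (add 1h to convert from UTC-1).
Jamal in UTC: 10:00-18:00 (add 1h to convert from UTC-1).
Noa in UTC: 09:00-11:00, 12:00-14:00, 16:00-19:00 (subtract 1h to convert from UTC+1).
Finn ∩ Vera: 10:00-11:00, 13:00-14:00, 15:00-17:00.
Finn ∩ Vera ∩ Wei: 10:00-11:00, 13:00-14:00, 15:00-17:00.
Finn ∩ Vera ∩ Wei ∩ Jamal: 10:00-11:00, 13:00-14:00, 15:00-17:00.
Finn ∩ Vera ∩ Wei ∩ Jamal ∩ Noa: 10:00-11:00, 13:00-14:00, 16:00-17:00.
Summing the common windows: 60 + 60 + 60 = 180 minutes.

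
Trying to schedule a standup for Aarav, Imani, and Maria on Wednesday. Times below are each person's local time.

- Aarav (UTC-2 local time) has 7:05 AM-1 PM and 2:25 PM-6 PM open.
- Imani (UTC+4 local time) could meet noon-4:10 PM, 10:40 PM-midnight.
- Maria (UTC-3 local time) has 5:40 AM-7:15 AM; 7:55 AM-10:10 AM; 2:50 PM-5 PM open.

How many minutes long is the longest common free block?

Aarav in UTC: 09:05-15:00, 16:25-20:00 (add 2h to convert from UTC-2).
Imani in UTC: 08:00-12:10, 18:40-20:00 (subtract 4h to convert from UTC+4).
Maria in UTC: 08:40-10:15, 10:55-13:10, 17:50-20:00 (add 3h to convert from UTC-3).
Aarav ∩ Imani: 09:05-12:10, 18:40-20:00.
Aarav ∩ Imani ∩ Maria: 09:05-10:15, 10:55-12:10, 18:40-20:00.
Those are the intersection windows.
The longest is 18:40-20:00 at 80 minutes.

80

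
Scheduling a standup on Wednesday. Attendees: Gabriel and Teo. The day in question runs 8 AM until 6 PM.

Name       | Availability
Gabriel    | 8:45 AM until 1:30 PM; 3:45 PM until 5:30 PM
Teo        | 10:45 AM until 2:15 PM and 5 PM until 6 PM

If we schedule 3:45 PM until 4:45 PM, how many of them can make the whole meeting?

Gabriel can make the full 15:45-16:45 slot — that's 1.

1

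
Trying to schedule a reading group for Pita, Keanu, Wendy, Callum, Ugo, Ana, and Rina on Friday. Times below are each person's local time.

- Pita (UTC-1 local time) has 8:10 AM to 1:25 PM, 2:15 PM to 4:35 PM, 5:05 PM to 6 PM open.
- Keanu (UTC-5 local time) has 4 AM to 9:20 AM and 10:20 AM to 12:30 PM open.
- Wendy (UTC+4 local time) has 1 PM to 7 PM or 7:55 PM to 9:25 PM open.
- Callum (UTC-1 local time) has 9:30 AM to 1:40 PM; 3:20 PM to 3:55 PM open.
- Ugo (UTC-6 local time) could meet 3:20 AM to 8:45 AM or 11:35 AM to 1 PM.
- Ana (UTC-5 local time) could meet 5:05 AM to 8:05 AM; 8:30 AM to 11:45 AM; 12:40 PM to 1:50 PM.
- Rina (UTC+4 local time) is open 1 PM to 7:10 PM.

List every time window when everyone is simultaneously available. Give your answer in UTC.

10:30-13:05, 13:30-14:20

Pita in UTC: 09:10-14:25, 15:15-17:35, 18:05-19:00 (add 1h to convert from UTC-1).
Keanu in UTC: 09:00-14:20, 15:20-17:30 (add 5h to convert from UTC-5).
Wendy in UTC: 09:00-15:00, 15:55-17:25 (subtract 4h to convert from UTC+4).
Callum in UTC: 10:30-14:40, 16:20-16:55 (add 1h to convert from UTC-1).
Ugo in UTC: 09:20-14:45, 17:35-19:00 (add 6h to convert from UTC-6).
Ana in UTC: 10:05-13:05, 13:30-16:45, 17:40-18:50 (add 5h to convert from UTC-5).
Rina in UTC: 09:00-15:10 (subtract 4h to convert from UTC+4).
Pita ∩ Keanu: 09:10-14:20, 15:20-17:30.
Pita ∩ Keanu ∩ Wendy: 09:10-14:20, 15:55-17:25.
Pita ∩ Keanu ∩ Wendy ∩ Callum: 10:30-14:20, 16:20-16:55.
Pita ∩ Keanu ∩ Wendy ∩ Callum ∩ Ugo: 10:30-14:20.
Pita ∩ Keanu ∩ Wendy ∩ Callum ∩ Ugo ∩ Ana: 10:30-13:05, 13:30-14:20.
Pita ∩ Keanu ∩ Wendy ∩ Callum ∩ Ugo ∩ Ana ∩ Rina: 10:30-13:05, 13:30-14:20.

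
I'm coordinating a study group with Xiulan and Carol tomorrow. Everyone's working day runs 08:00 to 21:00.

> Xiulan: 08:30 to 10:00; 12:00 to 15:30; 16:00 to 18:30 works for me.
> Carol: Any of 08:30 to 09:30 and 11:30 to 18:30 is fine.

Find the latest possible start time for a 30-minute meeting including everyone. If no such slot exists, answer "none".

18:00

Xiulan ∩ Carol: 08:30-09:30, 12:00-15:30, 16:00-18:30.
Those are the intersection windows.
The last common window of at least 30 minutes is 16:00-18:30; a 30-minute meeting can start as late as 18:00 and still end by 18:30.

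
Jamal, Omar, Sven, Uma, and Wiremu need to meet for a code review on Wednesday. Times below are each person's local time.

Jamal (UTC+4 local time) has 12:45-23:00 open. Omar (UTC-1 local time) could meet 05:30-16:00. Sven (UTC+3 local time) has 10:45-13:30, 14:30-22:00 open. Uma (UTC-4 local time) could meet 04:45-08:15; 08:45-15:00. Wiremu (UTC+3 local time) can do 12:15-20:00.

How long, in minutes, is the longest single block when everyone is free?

255

Jamal in UTC: 08:45-19:00 (subtract 4h to convert from UTC+4).
Omar in UTC: 06:30-17:00 (add 1h to convert from UTC-1).
Sven in UTC: 07:45-10:30, 11:30-19:00 (subtract 3h to convert from UTC+3).
Uma in UTC: 08:45-12:15, 12:45-19:00 (add 4h to convert from UTC-4).
Wiremu in UTC: 09:15-17:00 (subtract 3h to convert from UTC+3).
Jamal ∩ Omar: 08:45-17:00.
Jamal ∩ Omar ∩ Sven: 08:45-10:30, 11:30-17:00.
Jamal ∩ Omar ∩ Sven ∩ Uma: 08:45-10:30, 11:30-12:15, 12:45-17:00.
Jamal ∩ Omar ∩ Sven ∩ Uma ∩ Wiremu: 09:15-10:30, 11:30-12:15, 12:45-17:00.
Those are the intersection windows.
The longest is 12:45-17:00 at 255 minutes.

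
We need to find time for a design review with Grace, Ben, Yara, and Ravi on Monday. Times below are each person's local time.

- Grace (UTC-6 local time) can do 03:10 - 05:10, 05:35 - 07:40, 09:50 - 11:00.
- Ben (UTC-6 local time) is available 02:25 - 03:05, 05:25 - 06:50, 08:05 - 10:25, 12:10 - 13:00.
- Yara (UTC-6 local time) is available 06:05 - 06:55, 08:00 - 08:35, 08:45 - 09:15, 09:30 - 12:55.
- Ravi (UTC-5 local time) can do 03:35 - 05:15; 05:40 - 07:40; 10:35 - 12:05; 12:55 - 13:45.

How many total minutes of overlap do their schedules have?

Grace in UTC: 09:10-11:10, 11:35-13:40, 15:50-17:00 (add 6h to convert from UTC-6).
Ben in UTC: 08:25-09:05, 11:25-12:50, 14:05-16:25, 18:10-19:00 (add 6h to convert from UTC-6).
Yara in UTC: 12:05-12:55, 14:00-14:35, 14:45-15:15, 15:30-18:55 (add 6h to convert from UTC-6).
Ravi in UTC: 08:35-10:15, 10:40-12:40, 15:35-17:05, 17:55-18:45 (add 5h to convert from UTC-5).
Grace ∩ Ben: 11:35-12:50, 15:50-16:25.
Grace ∩ Ben ∩ Yara: 12:05-12:50, 15:50-16:25.
Grace ∩ Ben ∩ Yara ∩ Ravi: 12:05-12:40, 15:50-16:25.
Those are the intersection windows.
Summing the common windows: 35 + 35 = 70 minutes.

70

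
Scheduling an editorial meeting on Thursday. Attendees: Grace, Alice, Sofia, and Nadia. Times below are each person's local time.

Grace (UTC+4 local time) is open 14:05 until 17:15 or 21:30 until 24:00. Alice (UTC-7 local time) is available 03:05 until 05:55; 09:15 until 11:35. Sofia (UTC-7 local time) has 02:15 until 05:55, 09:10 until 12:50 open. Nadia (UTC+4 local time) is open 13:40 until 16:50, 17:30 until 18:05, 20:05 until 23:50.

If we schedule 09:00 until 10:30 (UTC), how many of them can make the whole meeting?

0

Grace in UTC: 10:05-13:15, 17:30-20:00 (subtract 4h to convert from UTC+4).
Alice in UTC: 10:05-12:55, 16:15-18:35 (add 7h to convert from UTC-7).
Sofia in UTC: 09:15-12:55, 16:10-19:50 (add 7h to convert from UTC-7).
Nadia in UTC: 09:40-12:50, 13:30-14:05, 16:05-19:50 (subtract 4h to convert from UTC+4).
nobody can make the full 09:00-10:30 slot — that's 0.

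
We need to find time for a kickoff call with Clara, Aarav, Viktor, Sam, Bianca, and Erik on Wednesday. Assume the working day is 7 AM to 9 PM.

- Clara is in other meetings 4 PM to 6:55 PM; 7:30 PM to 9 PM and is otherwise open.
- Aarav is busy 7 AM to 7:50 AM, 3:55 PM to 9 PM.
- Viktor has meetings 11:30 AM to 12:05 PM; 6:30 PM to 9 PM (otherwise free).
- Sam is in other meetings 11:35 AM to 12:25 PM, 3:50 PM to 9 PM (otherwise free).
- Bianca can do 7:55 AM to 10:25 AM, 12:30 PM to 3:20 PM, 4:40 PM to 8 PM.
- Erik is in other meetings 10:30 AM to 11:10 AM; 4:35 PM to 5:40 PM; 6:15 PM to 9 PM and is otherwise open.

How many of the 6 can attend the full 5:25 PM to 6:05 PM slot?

2

Clara free: 07:00-16:00, 18:55-19:30 (invert busy blocks within the working day).
Aarav free: 07:50-15:55 (invert busy blocks within the working day).
Viktor free: 07:00-11:30, 12:05-18:30 (invert busy blocks within the working day).
Sam free: 07:00-11:35, 12:25-15:50 (invert busy blocks within the working day).
Bianca free: 07:55-10:25, 12:30-15:20, 16:40-20:00.
Erik free: 07:00-10:30, 11:10-16:35, 17:40-18:15 (invert busy blocks within the working day).
Viktor and Bianca can make the full 17:25-18:05 slot — that's 2.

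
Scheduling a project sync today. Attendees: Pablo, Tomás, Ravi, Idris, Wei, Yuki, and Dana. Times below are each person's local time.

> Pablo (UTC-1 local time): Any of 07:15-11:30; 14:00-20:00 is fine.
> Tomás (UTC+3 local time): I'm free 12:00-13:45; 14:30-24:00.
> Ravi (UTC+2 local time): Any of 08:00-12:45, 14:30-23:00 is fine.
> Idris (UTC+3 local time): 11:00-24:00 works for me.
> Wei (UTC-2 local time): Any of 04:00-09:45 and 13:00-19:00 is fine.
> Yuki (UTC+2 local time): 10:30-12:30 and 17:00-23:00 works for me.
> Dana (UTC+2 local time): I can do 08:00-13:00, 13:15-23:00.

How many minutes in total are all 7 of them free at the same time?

450

Pablo in UTC: 08:15-12:30, 15:00-21:00 (add 1h to convert from UTC-1).
Tomás in UTC: 09:00-10:45, 11:30-21:00 (subtract 3h to convert from UTC+3).
Ravi in UTC: 06:00-10:45, 12:30-21:00 (subtract 2h to convert from UTC+2).
Idris in UTC: 08:00-21:00 (subtract 3h to convert from UTC+3).
Wei in UTC: 06:00-11:45, 15:00-21:00 (add 2h to convert from UTC-2).
Yuki in UTC: 08:30-10:30, 15:00-21:00 (subtract 2h to convert from UTC+2).
Dana in UTC: 06:00-11:00, 11:15-21:00 (subtract 2h to convert from UTC+2).
Pablo ∩ Tomás: 09:00-10:45, 11:30-12:30, 15:00-21:00.
Pablo ∩ Tomás ∩ Ravi: 09:00-10:45, 15:00-21:00.
Pablo ∩ Tomás ∩ Ravi ∩ Idris: 09:00-10:45, 15:00-21:00.
Pablo ∩ Tomás ∩ Ravi ∩ Idris ∩ Wei: 09:00-10:45, 15:00-21:00.
Pablo ∩ Tomás ∩ Ravi ∩ Idris ∩ Wei ∩ Yuki: 09:00-10:30, 15:00-21:00.
Pablo ∩ Tomás ∩ Ravi ∩ Idris ∩ Wei ∩ Yuki ∩ Dana: 09:00-10:30, 15:00-21:00.
Summing the common windows: 90 + 360 = 450 minutes.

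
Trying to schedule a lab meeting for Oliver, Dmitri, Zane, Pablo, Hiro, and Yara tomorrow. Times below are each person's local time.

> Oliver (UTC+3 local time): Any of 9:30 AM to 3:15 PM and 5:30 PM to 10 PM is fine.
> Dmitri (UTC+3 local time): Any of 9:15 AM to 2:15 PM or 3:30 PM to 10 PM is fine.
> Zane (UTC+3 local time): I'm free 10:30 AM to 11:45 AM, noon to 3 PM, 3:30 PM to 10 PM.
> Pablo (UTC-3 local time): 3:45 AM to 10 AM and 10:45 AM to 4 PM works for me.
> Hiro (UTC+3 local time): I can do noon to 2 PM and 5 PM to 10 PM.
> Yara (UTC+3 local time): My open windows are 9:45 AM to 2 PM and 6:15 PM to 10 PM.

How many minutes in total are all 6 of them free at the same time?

345

Oliver in UTC: 06:30-12:15, 14:30-19:00 (subtract 3h to convert from UTC+3).
Dmitri in UTC: 06:15-11:15, 12:30-19:00 (subtract 3h to convert from UTC+3).
Zane in UTC: 07:30-08:45, 09:00-12:00, 12:30-19:00 (subtract 3h to convert from UTC+3).
Pablo in UTC: 06:45-13:00, 13:45-19:00 (add 3h to convert from UTC-3).
Hiro in UTC: 09:00-11:00, 14:00-19:00 (subtract 3h to convert from UTC+3).
Yara in UTC: 06:45-11:00, 15:15-19:00 (subtract 3h to convert from UTC+3).
Oliver ∩ Dmitri: 06:30-11:15, 14:30-19:00.
Oliver ∩ Dmitri ∩ Zane: 07:30-08:45, 09:00-11:15, 14:30-19:00.
Oliver ∩ Dmitri ∩ Zane ∩ Pablo: 07:30-08:45, 09:00-11:15, 14:30-19:00.
Oliver ∩ Dmitri ∩ Zane ∩ Pablo ∩ Hiro: 09:00-11:00, 14:30-19:00.
Oliver ∩ Dmitri ∩ Zane ∩ Pablo ∩ Hiro ∩ Yara: 09:00-11:00, 15:15-19:00.
Summing the common windows: 120 + 225 = 345 minutes.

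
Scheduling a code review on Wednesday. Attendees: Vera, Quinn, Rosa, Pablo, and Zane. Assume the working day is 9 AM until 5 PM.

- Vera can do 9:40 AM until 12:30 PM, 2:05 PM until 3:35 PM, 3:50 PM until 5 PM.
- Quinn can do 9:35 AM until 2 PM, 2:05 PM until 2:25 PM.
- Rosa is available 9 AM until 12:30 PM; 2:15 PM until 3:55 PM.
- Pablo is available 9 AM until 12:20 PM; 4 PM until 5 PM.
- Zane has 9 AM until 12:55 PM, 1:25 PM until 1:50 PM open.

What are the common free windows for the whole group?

Vera ∩ Quinn: 09:40-12:30, 14:05-14:25.
Vera ∩ Quinn ∩ Rosa: 09:40-12:30, 14:15-14:25.
Vera ∩ Quinn ∩ Rosa ∩ Pablo: 09:40-12:20.
Vera ∩ Quinn ∩ Rosa ∩ Pablo ∩ Zane: 09:40-12:20.

09:40-12:20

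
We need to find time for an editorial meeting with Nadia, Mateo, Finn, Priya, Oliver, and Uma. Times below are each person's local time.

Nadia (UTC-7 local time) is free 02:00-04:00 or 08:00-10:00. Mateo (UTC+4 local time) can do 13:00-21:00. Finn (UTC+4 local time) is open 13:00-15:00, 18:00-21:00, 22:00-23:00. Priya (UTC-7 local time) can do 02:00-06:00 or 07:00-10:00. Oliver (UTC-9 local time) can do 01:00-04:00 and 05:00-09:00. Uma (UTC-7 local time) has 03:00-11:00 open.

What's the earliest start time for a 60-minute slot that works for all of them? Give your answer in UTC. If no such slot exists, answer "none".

10:00

Nadia in UTC: 09:00-11:00, 15:00-17:00 (add 7h to convert from UTC-7).
Mateo in UTC: 09:00-17:00 (subtract 4h to convert from UTC+4).
Finn in UTC: 09:00-11:00, 14:00-17:00, 18:00-19:00 (subtract 4h to convert from UTC+4).
Priya in UTC: 09:00-13:00, 14:00-17:00 (add 7h to convert from UTC-7).
Oliver in UTC: 10:00-13:00, 14:00-18:00 (add 9h to convert from UTC-9).
Uma in UTC: 10:00-18:00 (add 7h to convert from UTC-7).
Nadia ∩ Mateo: 09:00-11:00, 15:00-17:00.
Nadia ∩ Mateo ∩ Finn: 09:00-11:00, 15:00-17:00.
Nadia ∩ Mateo ∩ Finn ∩ Priya: 09:00-11:00, 15:00-17:00.
Nadia ∩ Mateo ∩ Finn ∩ Priya ∩ Oliver: 10:00-11:00, 15:00-17:00.
Nadia ∩ Mateo ∩ Finn ∩ Priya ∩ Oliver ∩ Uma: 10:00-11:00, 15:00-17:00.
The first common window of at least 60 minutes is 10:00-11:00, so the earliest start is 10:00.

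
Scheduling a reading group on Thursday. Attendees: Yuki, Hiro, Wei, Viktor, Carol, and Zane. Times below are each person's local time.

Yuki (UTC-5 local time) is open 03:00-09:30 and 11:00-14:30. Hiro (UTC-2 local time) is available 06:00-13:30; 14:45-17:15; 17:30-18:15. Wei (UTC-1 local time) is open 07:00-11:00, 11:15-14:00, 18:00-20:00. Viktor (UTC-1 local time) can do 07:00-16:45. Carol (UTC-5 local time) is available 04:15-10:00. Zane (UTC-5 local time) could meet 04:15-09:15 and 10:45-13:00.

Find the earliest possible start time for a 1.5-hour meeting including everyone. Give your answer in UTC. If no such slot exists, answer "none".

Yuki in UTC: 08:00-14:30, 16:00-19:30 (add 5h to convert from UTC-5).
Hiro in UTC: 08:00-15:30, 16:45-19:15, 19:30-20:15 (add 2h to convert from UTC-2).
Wei in UTC: 08:00-12:00, 12:15-15:00, 19:00-21:00 (add 1h to convert from UTC-1).
Viktor in UTC: 08:00-17:45 (add 1h to convert from UTC-1).
Carol in UTC: 09:15-15:00 (add 5h to convert from UTC-5).
Zane in UTC: 09:15-14:15, 15:45-18:00 (add 5h to convert from UTC-5).
Yuki ∩ Hiro: 08:00-14:30, 16:45-19:15.
Yuki ∩ Hiro ∩ Wei: 08:00-12:00, 12:15-14:30, 19:00-19:15.
Yuki ∩ Hiro ∩ Wei ∩ Viktor: 08:00-12:00, 12:15-14:30.
Yuki ∩ Hiro ∩ Wei ∩ Viktor ∩ Carol: 09:15-12:00, 12:15-14:30.
Yuki ∩ Hiro ∩ Wei ∩ Viktor ∩ Carol ∩ Zane: 09:15-12:00, 12:15-14:15.
So the common availability across everyone is 09:15-12:00, 12:15-14:15.
The first common window of at least 90 minutes is 09:15-12:00, so the earliest start is 09:15.

09:15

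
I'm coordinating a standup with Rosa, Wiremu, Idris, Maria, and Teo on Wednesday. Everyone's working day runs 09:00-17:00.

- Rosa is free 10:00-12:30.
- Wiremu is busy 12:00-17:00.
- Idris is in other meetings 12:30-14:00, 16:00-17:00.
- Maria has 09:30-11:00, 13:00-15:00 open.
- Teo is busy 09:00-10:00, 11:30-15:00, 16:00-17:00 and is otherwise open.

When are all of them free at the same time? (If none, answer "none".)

Rosa free: 10:00-12:30.
Wiremu free: 09:00-12:00 (invert busy blocks within the working day).
Idris free: 09:00-12:30, 14:00-16:00 (invert busy blocks within the working day).
Maria free: 09:30-11:00, 13:00-15:00.
Teo free: 10:00-11:30, 15:00-16:00 (invert busy blocks within the working day).
Rosa ∩ Wiremu: 10:00-12:00.
Rosa ∩ Wiremu ∩ Idris: 10:00-12:00.
Rosa ∩ Wiremu ∩ Idris ∩ Maria: 10:00-11:00.
Rosa ∩ Wiremu ∩ Idris ∩ Maria ∩ Teo: 10:00-11:00.

10:00-11:00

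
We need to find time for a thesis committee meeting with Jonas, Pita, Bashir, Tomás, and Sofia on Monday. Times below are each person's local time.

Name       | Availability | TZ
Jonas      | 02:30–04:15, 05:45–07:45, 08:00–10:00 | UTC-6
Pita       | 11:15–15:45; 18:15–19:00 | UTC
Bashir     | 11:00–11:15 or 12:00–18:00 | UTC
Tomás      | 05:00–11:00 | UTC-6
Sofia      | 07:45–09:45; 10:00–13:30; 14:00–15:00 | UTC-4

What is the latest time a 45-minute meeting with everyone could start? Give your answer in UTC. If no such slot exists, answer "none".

Jonas in UTC: 08:30-10:15, 11:45-13:45, 14:00-16:00 (add 6h to convert from UTC-6).
Pita in UTC: 11:15-15:45, 18:15-19:00.
Bashir in UTC: 11:00-11:15, 12:00-18:00.
Tomás in UTC: 11:00-17:00 (add 6h to convert from UTC-6).
Sofia in UTC: 11:45-13:45, 14:00-17:30, 18:00-19:00 (add 4h to convert from UTC-4).
Jonas ∩ Pita: 11:45-13:45, 14:00-15:45.
Jonas ∩ Pita ∩ Bashir: 12:00-13:45, 14:00-15:45.
Jonas ∩ Pita ∩ Bashir ∩ Tomás: 12:00-13:45, 14:00-15:45.
Jonas ∩ Pita ∩ Bashir ∩ Tomás ∩ Sofia: 12:00-13:45, 14:00-15:45.
The last common window of at least 45 minutes is 14:00-15:45; a 45-minute meeting can start as late as 15:00 and still end by 15:45.

15:00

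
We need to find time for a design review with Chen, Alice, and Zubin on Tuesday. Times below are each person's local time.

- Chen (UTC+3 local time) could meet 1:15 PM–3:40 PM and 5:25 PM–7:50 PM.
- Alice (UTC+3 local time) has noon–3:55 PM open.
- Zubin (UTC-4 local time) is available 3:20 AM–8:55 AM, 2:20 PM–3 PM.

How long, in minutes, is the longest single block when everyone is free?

145

Chen in UTC: 10:15-12:40, 14:25-16:50 (subtract 3h to convert from UTC+3).
Alice in UTC: 09:00-12:55 (subtract 3h to convert from UTC+3).
Zubin in UTC: 07:20-12:55, 18:20-19:00 (add 4h to convert from UTC-4).
Chen ∩ Alice: 10:15-12:40.
Chen ∩ Alice ∩ Zubin: 10:15-12:40.
The longest is 10:15-12:40 at 145 minutes.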